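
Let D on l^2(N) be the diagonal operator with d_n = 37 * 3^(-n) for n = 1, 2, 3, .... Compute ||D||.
||D|| = 37/3 (attained at n = 1)

For D diagonal, ||D|| = sup_n |d_n|. The sequence d_n = 37 * 3^(-n) is positive and strictly decreasing (ratio 3^(-1) < 1), so the supremum is d_1 = 37/3. Hence ||D|| = 37/3.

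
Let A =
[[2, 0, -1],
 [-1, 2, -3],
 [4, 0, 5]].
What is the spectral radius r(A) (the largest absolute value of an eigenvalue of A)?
r(A) = sqrt(14) ≈ 3.7417

The eigenvalues of A are the roots of its characteristic polynomial. With M = A (coefficients from the trace, the sum of principal 2x2 minors, and det A):
  p(λ) = det(λ I - M) = λ^3 - 9λ^2 + 28λ - 28.
By the rational root theorem any rational root is an integer divisor of 28. Testing λ = 2: p(2) = 8 - 36 + 56 - 28 = 0, so λ = 2 is a root. Dividing out (λ - 2) leaves p(λ) = (λ - 2)(λ^2 - 7λ + 14). For λ^2 - 7λ + 14 the discriminant is -7. It is negative, so the roots are the complex-conjugate pair λ = 7/2 ± (sqrt(7)/2) i ≈ 3.5 ± 1.3229i. For a conjugate pair the product of the roots equals the constant term, so |λ|^2 = 14 and |λ| = sqrt(14) ≈ 3.7417.
Thus the eigenvalues (to 4 decimals) are 3.5 ± 1.3229i (modulus 3.7417); 2 (modulus 2). The spectral radius is the largest modulus: r(A) = sqrt(14) ≈ 3.7417. (Cross-check: r(A) ≤ ||A||_2 ≈ 7.1354; equality holds whenever A is normal, though it can also hold for some non-normal A.)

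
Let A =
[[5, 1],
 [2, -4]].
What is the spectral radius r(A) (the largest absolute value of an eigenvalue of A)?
r(A) = (1 + sqrt(89))/2 ≈ 5.217

The eigenvalues of A are the roots of its characteristic polynomial. With M = A (coefficients from the trace and determinant):
  p(λ) = det(λ I - M) = λ^2 - λ - 22.
For λ^2 - λ - 22 the discriminant is 89. It is nonnegative but not a perfect square, so the roots are real and irrational: λ = (1 ± sqrt(89))/2 ≈ 5.217, -4.217.
Thus the eigenvalues (to 4 decimals) are 5.217 (modulus 5.217); -4.217 (modulus 4.217). The spectral radius is the largest modulus: r(A) = (1 + sqrt(89))/2 ≈ 5.217. (Cross-check: r(A) ≤ ||A||_2 ≈ 5.4505; equality holds whenever A is normal, though it can also hold for some non-normal A.)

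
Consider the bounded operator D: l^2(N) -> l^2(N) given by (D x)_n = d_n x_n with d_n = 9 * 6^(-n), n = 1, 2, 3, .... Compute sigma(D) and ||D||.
sigma(D) = {9 * 6^(-n) : n ≥ 1} ∪ {0}; ||D|| = 3/2

A bounded diagonal operator on l^2 with diagonal entries d_n has spectrum equal to the closure of {d_n : n ≥ 1}: every d_n is an eigenvalue (with eigenvector e_n), so {d_n} ⊂ sigma(D); the spectrum is closed, so its closure is too; and for lambda not in the closure, (D - lambda I) has bounded inverse (the diagonal entries 1/(d_n - lambda) are bounded). For our sequence d_n = 9 * 6^(-n), n = 1, 2, 3, ...:
  - {d_n} = {9 * 6^(-n) : n ≥ 1}; the only limit point is 0
  - closure = {9 * 6^(-n) : n ≥ 1} ∪ {0}
For the norm: a diagonal operator has ||D|| = sup_n |d_n|. Here d_n = 9 * 6^(-n) is positive and decreasing, so sup_n |d_n| = d_1 = 9/6 = 3/2. So ||D|| = 3/2.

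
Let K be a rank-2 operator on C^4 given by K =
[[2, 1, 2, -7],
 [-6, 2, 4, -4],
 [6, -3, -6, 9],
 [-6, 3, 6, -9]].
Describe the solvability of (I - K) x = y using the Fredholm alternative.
(I - K) is invertible (det(I - K) = -68 ≠ 0), so for every y in C^4 the equation (I - K) x = y has a unique solution.

K has rank 2 and factors as K = U V^T = u1 v1^T + u2 v2^T with u1 = (-2, 1, 0, 0), v1 = (-2, 0, 0, 2), u2 = (1, 2, -3, 3), v2 = (-2, 1, 2, -3) (multiplying out reproduces the displayed K). The nonzero eigenvalues of U V^T coincide with those of the 2 x 2 matrix G = V^T U = [[v1·u1, v1·u2], [v2·u1, v2·u2]] = [[4, 4], [5, -15]], and by the Sylvester determinant identity det(I_4 - U V^T) = det(I_2 - V^T U) = det([[-3, -4], [-5, 16]]) = (-3)(16) - (-4)(-5) = -68. (Direct check: I - K =
[[-1, -1, -2, 7],
 [6, -1, -4, 4],
 [-6, 3, 7, -9],
 [6, -3, -6, 10]]
has determinant -68.) The finite-dimensional Fredholm alternative says: either (I - K) is invertible, or ker(I - K) ≠ {0} and then range(I - K) = ker((I - K)^*)^⊥, with dim ker(I - K) = dim ker((I - K)^*). Since det(I - K) ≠ 0, 1 is not an eigenvalue of K and ker(I - K) = {0}, so we are in the first case: for every y there is a unique x = (I - K)^(-1) y. (Explicitly, by the Woodbury identity, (I - U V^T)^(-1) = I + U (I_2 - G)^(-1) V^T.)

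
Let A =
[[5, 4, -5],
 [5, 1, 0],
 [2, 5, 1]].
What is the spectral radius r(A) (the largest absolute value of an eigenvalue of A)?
r(A) ≈ 6.116

The eigenvalues of A are the roots of its characteristic polynomial. With M = A (coefficients from the trace, the sum of principal 2x2 minors, and det A):
  p(λ) = det(λ I - M) = λ^3 - 7λ^2 + λ + 130.
No integer candidate from the rational root theorem (±divisors of 130) is a root, so the roots are irrational. The cubic discriminant is Δ = -294275 < 0, so there is one real root and a complex-conjugate pair. p(-4) = -50 and p(-3) = 37 have opposite signs, so a root lies in (-4, -3); Newton's method refines it to λ ≈ -3.4754. Dividing out (λ - (-3.4754)) leaves approximately λ^2 - 10.4754λ + 37.406. For λ^2 - 10.4754λ + 37.406 the discriminant is -39.8902. It is negative, so the remaining roots are the complex-conjugate pair λ ≈ 5.2377 ± 3.1579i. Their product equals the constant term, so |λ|^2 ≈ 37.406 and |λ| ≈ 6.116.
Thus the eigenvalues (to 4 decimals) are -3.4754 (modulus 3.4754); 5.2377 ± 3.1579i (modulus 6.116). The spectral radius is the largest modulus: r(A) ≈ 6.116. (Cross-check: r(A) ≤ ||A||_2 ≈ 9.7156; equality holds whenever A is normal, though it can also hold for some non-normal A.)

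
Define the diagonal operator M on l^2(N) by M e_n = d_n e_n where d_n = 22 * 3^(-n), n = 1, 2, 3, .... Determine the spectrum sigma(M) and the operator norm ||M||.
sigma(M) = {22 * 3^(-n) : n ≥ 1} ∪ {0}; ||M|| = 22/3

A bounded diagonal operator on l^2 with diagonal entries d_n has spectrum equal to the closure of {d_n : n ≥ 1}: every d_n is an eigenvalue (with eigenvector e_n), so {d_n} ⊂ sigma(M); the spectrum is closed, so its closure is too; and for lambda not in the closure, (M - lambda I) has bounded inverse (the diagonal entries 1/(d_n - lambda) are bounded). For our sequence d_n = 22 * 3^(-n), n = 1, 2, 3, ...:
  - {d_n} = {22 * 3^(-n) : n ≥ 1}; the only limit point is 0
  - closure = {22 * 3^(-n) : n ≥ 1} ∪ {0}
For the norm: a diagonal operator has ||M|| = sup_n |d_n|. Here d_n = 22 * 3^(-n) is positive and decreasing, so sup_n |d_n| = d_1 = 22/3. So ||M|| = 22/3.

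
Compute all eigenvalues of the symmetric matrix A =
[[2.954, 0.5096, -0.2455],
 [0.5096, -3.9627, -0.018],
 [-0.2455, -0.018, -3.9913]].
sigma(A) ≈ {-4, 3} (-4 with multiplicity 2)

A is real symmetric, so its spectrum consists of real eigenvalues. Expanding the characteristic polynomial of the displayed matrix gives
  det(λ I - A) = p(λ) = λ^3 + (5)λ^2 + (-8)λ + (-48).
Solving p(λ) = 0 yields eigenvalues ≈ -4, -4, 3. (A is shown rounded to 4 decimals, so these recover the underlying integer eigenvalues to within that precision.)
Verification: the trace of A = -5 equals the sum of eigenvalues -5, and det(A) ≈ 48.0003 matches the eigenvalue product 48.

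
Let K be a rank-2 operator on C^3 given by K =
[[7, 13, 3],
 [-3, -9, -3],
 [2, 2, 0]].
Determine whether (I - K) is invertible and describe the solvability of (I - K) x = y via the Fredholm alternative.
(I - K) is invertible (det(I - K) = -21 ≠ 0), so for every y in C^3 the equation (I - K) x = y has a unique solution.

K has rank 2 and factors as K = U V^T = u1 v1^T + u2 v2^T with u1 = (2, 0, 1), v1 = (2, 2, 0), u2 = (3, -3, 0), v2 = (1, 3, 1) (multiplying out reproduces the displayed K). The nonzero eigenvalues of U V^T coincide with those of the 2 x 2 matrix G = V^T U = [[v1·u1, v1·u2], [v2·u1, v2·u2]] = [[4, 0], [3, -6]], and by the Sylvester determinant identity det(I_3 - U V^T) = det(I_2 - V^T U) = det([[-3, 0], [-3, 7]]) = (-3)(7) - (0)(-3) = -21. (Direct check: I - K =
[[-6, -13, -3],
 [3, 10, 3],
 [-2, -2, 1]]
has determinant -21.) The finite-dimensional Fredholm alternative says: either (I - K) is invertible, or ker(I - K) ≠ {0} and then range(I - K) = ker((I - K)^*)^⊥, with dim ker(I - K) = dim ker((I - K)^*). Since det(I - K) ≠ 0, 1 is not an eigenvalue of K and ker(I - K) = {0}, so we are in the first case: for every y there is a unique x = (I - K)^(-1) y. (Explicitly, by the Woodbury identity, (I - U V^T)^(-1) = I + U (I_2 - G)^(-1) V^T.)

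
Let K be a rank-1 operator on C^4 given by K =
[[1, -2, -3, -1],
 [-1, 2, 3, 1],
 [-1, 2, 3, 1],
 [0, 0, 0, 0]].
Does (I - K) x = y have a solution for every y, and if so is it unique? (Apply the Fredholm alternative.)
(I - K) is invertible (det(I - K) = -5 ≠ 0), so for every y in C^4 the equation (I - K) x = y has a unique solution.

K has rank 1, so it is an outer product K = u v^T: every row of K is a multiple of one row vector. Reading off the entries, u = (-1, 1, 1, 0) and v = (-1, 2, 3, 1) (row i of K equals u_i·v^T). A rank-one matrix u v^T satisfies K u = u (v·u) and kills the (3)-dimensional subspace v^⊥, so its characteristic polynomial is lambda^3 (lambda - v·u) with v·u = tr K = 6. Hence the eigenvalues of I - K are 1 (multiplicity 3) and 1 - (6) = -5, so det(I - K) = -5. (Direct check: I - K =
[[0, 2, 3, 1],
 [1, -1, -3, -1],
 [1, -2, -2, -1],
 [0, 0, 0, 1]]
has determinant -5.) The finite-dimensional Fredholm alternative says: either (I - K) is invertible, or ker(I - K) ≠ {0} and then range(I - K) = ker((I - K)^*)^⊥, with dim ker(I - K) = dim ker((I - K)^*). Since det(I - K) ≠ 0, 1 is not an eigenvalue of K and ker(I - K) = {0}, so we are in the first case: for every y there is a unique x = (I - K)^(-1) y. Explicitly, by the Sherman–Morrison formula, (I - u v^T)^(-1) = I + u v^T/(1 - v·u), i.e. (I - K)^(-1) = I + K/(-5).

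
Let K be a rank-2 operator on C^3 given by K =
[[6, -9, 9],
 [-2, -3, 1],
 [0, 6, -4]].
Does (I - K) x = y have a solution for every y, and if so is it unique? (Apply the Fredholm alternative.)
(I - K) is invertible (det(I - K) = -52 ≠ 0), so for every y in C^3 the equation (I - K) x = y has a unique solution.

K has rank 2 and factors as K = U V^T = u1 v1^T + u2 v2^T with u1 = (-3, 1, 0), v1 = (-2, 3, -3), u2 = (0, 2, -2), v2 = (0, -3, 2) (multiplying out reproduces the displayed K). The nonzero eigenvalues of U V^T coincide with those of the 2 x 2 matrix G = V^T U = [[v1·u1, v1·u2], [v2·u1, v2·u2]] = [[9, 12], [-3, -10]], and by the Sylvester determinant identity det(I_3 - U V^T) = det(I_2 - V^T U) = det([[-8, -12], [3, 11]]) = (-8)(11) - (-12)(3) = -52. (Direct check: I - K =
[[-5, 9, -9],
 [2, 4, -1],
 [0, -6, 5]]
has determinant -52.) The finite-dimensional Fredholm alternative says: either (I - K) is invertible, or ker(I - K) ≠ {0} and then range(I - K) = ker((I - K)^*)^⊥, with dim ker(I - K) = dim ker((I - K)^*). Since det(I - K) ≠ 0, 1 is not an eigenvalue of K and ker(I - K) = {0}, so we are in the first case: for every y there is a unique x = (I - K)^(-1) y. (Explicitly, by the Woodbury identity, (I - U V^T)^(-1) = I + U (I_2 - G)^(-1) V^T.)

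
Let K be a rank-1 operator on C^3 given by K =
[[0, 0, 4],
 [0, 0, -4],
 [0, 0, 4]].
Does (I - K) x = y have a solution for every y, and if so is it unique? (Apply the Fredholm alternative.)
(I - K) is invertible (det(I - K) = -3 ≠ 0), so for every y in C^3 the equation (I - K) x = y has a unique solution.

K has rank 1, so it is an outer product K = u v^T: every row of K is a multiple of one row vector. Reading off the entries, u = (-2, 2, -2) and v = (0, 0, -2) (row i of K equals u_i·v^T). A rank-one matrix u v^T satisfies K u = u (v·u) and kills the (2)-dimensional subspace v^⊥, so its characteristic polynomial is lambda^2 (lambda - v·u) with v·u = tr K = 4. Hence the eigenvalues of I - K are 1 (multiplicity 2) and 1 - (4) = -3, so det(I - K) = -3. (Direct check: I - K =
[[1, 0, -4],
 [0, 1, 4],
 [0, 0, -3]]
has determinant -3.) The finite-dimensional Fredholm alternative says: either (I - K) is invertible, or ker(I - K) ≠ {0} and then range(I - K) = ker((I - K)^*)^⊥, with dim ker(I - K) = dim ker((I - K)^*). Since det(I - K) ≠ 0, 1 is not an eigenvalue of K and ker(I - K) = {0}, so we are in the first case: for every y there is a unique x = (I - K)^(-1) y. Explicitly, by the Sherman–Morrison formula, (I - u v^T)^(-1) = I + u v^T/(1 - v·u), i.e. (I - K)^(-1) = I + K/(-3).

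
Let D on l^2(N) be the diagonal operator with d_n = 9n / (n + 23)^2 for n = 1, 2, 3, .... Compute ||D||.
||D|| = 9/92 (attained at n = 23)

For D diagonal, ||D|| = sup_n |d_n|. Treat f(x) = 9x / (x + 23)^2 for real x > 0. By the quotient rule, f'(x) = 9(23 - x)/(x + 23)^3, which is positive for x < 23 and negative for x > 23. So f has a unique maximum at x = 23, and since 23 is a positive integer, the supremum over n ≥ 1 is attained at n = 23: d_23 = 9·23/(23 + 23)^2 = 9·23/2116 = 9/92. Hence ||D|| = 9/92.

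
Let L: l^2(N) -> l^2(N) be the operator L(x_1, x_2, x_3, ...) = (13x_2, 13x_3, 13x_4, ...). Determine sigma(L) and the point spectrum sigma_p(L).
sigma(L) = closed disk {z in C : |z| ≤ 13}; sigma_p(L) = open disk {z in C : |z| < 13}

Note L = 13·V where V is the unit left shift (V x)_k = x_{k+1}; so sigma(L) = 13·sigma(V) and ||L|| = 13||V||. ||L x||^2 = 169sum_{k≥2} |x_k|^2 ≤ 169||x||^2, with equality on {x : x_1 = 0}, so ||L|| = 13. For any lambda with |lambda| < 13, set r = lambda/13 (|r| < 1); the vector x = (1, r, r^2, ...) is in l^2 and satisfies L x = 13(r, r^2, ...) = lambda x, so lambda is an eigenvalue. On the boundary |lambda| = 13 the geometric series diverges, so no l^2 eigenvector exists, but these lambda lie in the approximate point spectrum. Hence sigma(L) is the closed disk of radius 13 and sigma_p(L) is the open disk.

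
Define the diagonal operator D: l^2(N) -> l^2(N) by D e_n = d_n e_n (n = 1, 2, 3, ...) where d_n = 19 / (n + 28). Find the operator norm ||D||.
||D|| = 19/29 (attained at n = 1)

For D diagonal, ||D|| = sup_n |d_n| = sup_n 19/(n + 28). This is positive and strictly decreasing in n, so the supremum is attained at n = 1: d_1 = 19/(1 + 28) = 19/29. Hence ||D|| = 19/29.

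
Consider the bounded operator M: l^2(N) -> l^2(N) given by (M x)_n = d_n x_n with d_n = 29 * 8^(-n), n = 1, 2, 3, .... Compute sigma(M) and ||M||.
sigma(M) = {29 * 8^(-n) : n ≥ 1} ∪ {0}; ||M|| = 29/8

A bounded diagonal operator on l^2 with diagonal entries d_n has spectrum equal to the closure of {d_n : n ≥ 1}: every d_n is an eigenvalue (with eigenvector e_n), so {d_n} ⊂ sigma(M); the spectrum is closed, so its closure is too; and for lambda not in the closure, (M - lambda I) has bounded inverse (the diagonal entries 1/(d_n - lambda) are bounded). For our sequence d_n = 29 * 8^(-n), n = 1, 2, 3, ...:
  - {d_n} = {29 * 8^(-n) : n ≥ 1}; the only limit point is 0
  - closure = {29 * 8^(-n) : n ≥ 1} ∪ {0}
For the norm: a diagonal operator has ||M|| = sup_n |d_n|. Here d_n = 29 * 8^(-n) is positive and decreasing, so sup_n |d_n| = d_1 = 29/8. So ||M|| = 29/8.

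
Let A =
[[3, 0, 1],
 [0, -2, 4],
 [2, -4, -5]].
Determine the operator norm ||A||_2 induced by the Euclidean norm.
||A||_2 ≈ 7.0595 (= sqrt(largest eigenvalue of A^T A))

||A||_2 = sigma_max(A) = sqrt(lambda_max(A^T A)). Form the symmetric matrix M = A^T A =
[[13, -8, -7],
 [-8, 20, 12],
 [-7, 12, 42]].
Its characteristic polynomial (trace, sum of principal 2x2 minors, determinant of M give the coefficients) is
  p(λ) = det(λ I - M) = λ^3 - 75λ^2 + 1389λ - 6724.
No integer candidate from the rational root theorem (±divisors of 6724) is a root, so the roots are irrational. The cubic discriminant is Δ = 174152997 > 0, so there are three distinct real roots. p(7) = -333 and p(8) = 100 have opposite signs, so a root lies in (7, 8); Newton's method refines it to λ ≈ 7.7462. p(17) = 127 and p(18) = -190 have opposite signs, so a root lies in (17, 18); Newton's method refines it to λ ≈ 17.418. p(49) = -1089 and p(50) = 226 have opposite signs, so a root lies in (49, 50); Newton's method refines it to λ ≈ 49.8358. Check (Vieta): the three roots sum to 75, matching tr M = 75.
So the eigenvalues of A^T A are ≈ 7.7462, 17.418, 49.8358 (all ≥ 0, as they must be for A^T A). The largest is λ_max ≈ 49.8358, hence ||A||_2 = sqrt(λ_max) ≈ 7.0595.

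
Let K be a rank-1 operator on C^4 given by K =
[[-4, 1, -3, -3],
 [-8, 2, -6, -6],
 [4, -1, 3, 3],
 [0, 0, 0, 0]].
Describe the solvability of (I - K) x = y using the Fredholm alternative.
(I - K) is singular (det(I - K) = 0, i.e. 1 ∈ sigma(K)). (I - K) x = y is solvable iff y ⊥ ker((I - K)^*) = span{(-4, 1, -3, -3)}, i.e. iff -4y_1 + y_2 - 3y_3 - 3y_4 = 0. When solvable, the solutions are x = y + c·(1, 2, -1, 0), c arbitrary (ker(I - K) = span{(1, 2, -1, 0)}, dimension 1).

K has rank 1, so it is an outer product K = u v^T: every row of K is a multiple of one row vector. Reading off the entries, u = (1, 2, -1, 0) and v = (-4, 1, -3, -3) (row i of K equals u_i·v^T). A rank-one matrix u v^T satisfies K u = u (v·u) and kills the (3)-dimensional subspace v^⊥, so its characteristic polynomial is lambda^3 (lambda - v·u) with v·u = tr K = 1. Hence the eigenvalues of I - K are 1 (multiplicity 3) and 1 - (1) = 0, so det(I - K) = 0. (Direct check: I - K =
[[5, -1, 3, 3],
 [8, -1, 6, 6],
 [-4, 1, -2, -3],
 [0, 0, 0, 1]]
has determinant 0.) So 1 is an eigenvalue of K and (I - K) is not invertible. The finite-dimensional Fredholm alternative says: either (I - K) is invertible, or ker(I - K) ≠ {0} and then range(I - K) = ker((I - K)^*)^⊥, with dim ker(I - K) = dim ker((I - K)^*). We are in the second case, so we need both kernels. Kernel of I - K: (I - K) u = u - u (v·u) = u - u = 0, so ker(I - K) = span{u} = span{(1, 2, -1, 0)} (it is exactly 1-dimensional because rank(I - K) = 3). Kernel of the adjoint: K is real, so (I - K)^* = I - K^T = I - v u^T, and (I - v u^T) v = v - v (u·v) = 0; hence ker((I - K)^*) = span{v} = span{(-4, 1, -3, -3)}. Therefore (I - K) x = y is solvable iff <y, v> = 0, i.e. iff -4y_1 + y_2 - 3y_3 - 3y_4 = 0. When this holds, K y = u (v·y) = 0, so (I - K) y = y and x = y is a particular solution; the full solution set is the line x = y + c·u = y + c·(1, 2, -1, 0), c ∈ C.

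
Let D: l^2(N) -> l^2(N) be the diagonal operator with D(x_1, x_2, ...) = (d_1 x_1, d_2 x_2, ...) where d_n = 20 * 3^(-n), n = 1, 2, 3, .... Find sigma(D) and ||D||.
sigma(D) = {20 * 3^(-n) : n ≥ 1} ∪ {0}; ||D|| = 20/3

A bounded diagonal operator on l^2 with diagonal entries d_n has spectrum equal to the closure of {d_n : n ≥ 1}: every d_n is an eigenvalue (with eigenvector e_n), so {d_n} ⊂ sigma(D); the spectrum is closed, so its closure is too; and for lambda not in the closure, (D - lambda I) has bounded inverse (the diagonal entries 1/(d_n - lambda) are bounded). For our sequence d_n = 20 * 3^(-n), n = 1, 2, 3, ...:
  - {d_n} = {20 * 3^(-n) : n ≥ 1}; the only limit point is 0
  - closure = {20 * 3^(-n) : n ≥ 1} ∪ {0}
For the norm: a diagonal operator has ||D|| = sup_n |d_n|. Here d_n = 20 * 3^(-n) is positive and decreasing, so sup_n |d_n| = d_1 = 20/3. So ||D|| = 20/3.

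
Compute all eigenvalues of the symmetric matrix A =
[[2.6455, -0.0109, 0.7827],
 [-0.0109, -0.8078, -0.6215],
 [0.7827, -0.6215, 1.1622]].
sigma(A) ≈ {-1, 1, 3}

A is real symmetric, so its spectrum consists of real eigenvalues. Expanding the characteristic polynomial of the displayed matrix gives
  det(λ I - A) = p(λ) = λ^3 + (-3)λ^2 + (-1)λ + (3).
Solving p(λ) = 0 yields eigenvalues ≈ -1, 1, 3. (A is shown rounded to 4 decimals, so these recover the underlying integer eigenvalues to within that precision.)
Verification: the trace of A = 3 equals the sum of eigenvalues 3, and det(A) ≈ -3.0002 matches the eigenvalue product -3.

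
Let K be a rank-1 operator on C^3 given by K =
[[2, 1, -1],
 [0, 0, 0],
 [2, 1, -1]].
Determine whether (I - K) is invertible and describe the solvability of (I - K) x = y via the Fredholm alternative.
(I - K) is singular (det(I - K) = 0, i.e. 1 ∈ sigma(K)). (I - K) x = y is solvable iff y ⊥ ker((I - K)^*) = span{(2, 1, -1)}, i.e. iff 2y_1 + y_2 - y_3 = 0. When solvable, the solutions are x = y + c·(1, 0, 1), c arbitrary (ker(I - K) = span{(1, 0, 1)}, dimension 1).

K has rank 1, so it is an outer product K = u v^T: every row of K is a multiple of one row vector. Reading off the entries, u = (1, 0, 1) and v = (2, 1, -1) (row i of K equals u_i·v^T). A rank-one matrix u v^T satisfies K u = u (v·u) and kills the (2)-dimensional subspace v^⊥, so its characteristic polynomial is lambda^2 (lambda - v·u) with v·u = tr K = 1. Hence the eigenvalues of I - K are 1 (multiplicity 2) and 1 - (1) = 0, so det(I - K) = 0. (Direct check: I - K =
[[-1, -1, 1],
 [0, 1, 0],
 [-2, -1, 2]]
has determinant 0.) So 1 is an eigenvalue of K and (I - K) is not invertible. The finite-dimensional Fredholm alternative says: either (I - K) is invertible, or ker(I - K) ≠ {0} and then range(I - K) = ker((I - K)^*)^⊥, with dim ker(I - K) = dim ker((I - K)^*). We are in the second case, so we need both kernels. Kernel of I - K: (I - K) u = u - u (v·u) = u - u = 0, so ker(I - K) = span{u} = span{(1, 0, 1)} (it is exactly 1-dimensional because rank(I - K) = 2). Kernel of the adjoint: K is real, so (I - K)^* = I - K^T = I - v u^T, and (I - v u^T) v = v - v (u·v) = 0; hence ker((I - K)^*) = span{v} = span{(2, 1, -1)}. Therefore (I - K) x = y is solvable iff <y, v> = 0, i.e. iff 2y_1 + y_2 - y_3 = 0. When this holds, K y = u (v·y) = 0, so (I - K) y = y and x = y is a particular solution; the full solution set is the line x = y + c·u = y + c·(1, 0, 1), c ∈ C.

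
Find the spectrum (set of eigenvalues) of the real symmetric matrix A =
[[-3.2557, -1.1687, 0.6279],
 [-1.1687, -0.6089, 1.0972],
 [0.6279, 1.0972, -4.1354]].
sigma(A) ≈ {-5, -3, 0}

A is real symmetric, so its spectrum consists of real eigenvalues. Expanding the characteristic polynomial of the displayed matrix gives
  det(λ I - A) = p(λ) = λ^3 + (8)λ^2 + (15)λ + (0).
Solving p(λ) = 0 yields eigenvalues ≈ -5, -3, 0. (A is shown rounded to 4 decimals, so these recover the underlying integer eigenvalues to within that precision.)
Verification: the trace of A = -8 equals the sum of eigenvalues -8, and det(A) ≈ -0.0005 matches the eigenvalue product 0.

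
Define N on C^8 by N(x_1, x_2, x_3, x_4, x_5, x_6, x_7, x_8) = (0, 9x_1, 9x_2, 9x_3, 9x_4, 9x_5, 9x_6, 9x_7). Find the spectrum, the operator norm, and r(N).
sigma(N) = {0}; ||N|| = 9; r(N) = 0. (N is nilpotent with N^8 = 0.)

On C^8, N is a strictly lower-triangular matrix with 9 on the subdiagonal and zeros elsewhere, so its characteristic polynomial is lambda^8 and every eigenvalue is 0: sigma(N) = {0}. For the operator norm, N e_i = 9e_{i+1} for i = 1, ..., 7 and N e_8 = 0, so the singular values of N are 9 (with multiplicity 7) and 0; hence ||N|| = 9. The spectral radius r(N) = max|lambda| = 0. Note ||N|| > r(N) — characteristic of non-normal nilpotent operators. Indeed N^8 = 0.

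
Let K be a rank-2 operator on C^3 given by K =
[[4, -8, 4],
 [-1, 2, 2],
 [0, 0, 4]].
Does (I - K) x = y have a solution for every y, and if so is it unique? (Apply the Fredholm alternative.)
(I - K) is invertible (det(I - K) = 15 ≠ 0), so for every y in C^3 the equation (I - K) x = y has a unique solution.

K has rank 2 and factors as K = U V^T = u1 v1^T + u2 v2^T with u1 = (2, 1, 2), v1 = (1, -2, 2), u2 = (-2, 2, 2), v2 = (-1, 2, 0) (multiplying out reproduces the displayed K). The nonzero eigenvalues of U V^T coincide with those of the 2 x 2 matrix G = V^T U = [[v1·u1, v1·u2], [v2·u1, v2·u2]] = [[4, -2], [0, 6]], and by the Sylvester determinant identity det(I_3 - U V^T) = det(I_2 - V^T U) = det([[-3, 2], [0, -5]]) = (-3)(-5) - (2)(0) = 15. (Direct check: I - K =
[[-3, 8, -4],
 [1, -1, -2],
 [0, 0, -3]]
has determinant 15.) The finite-dimensional Fredholm alternative says: either (I - K) is invertible, or ker(I - K) ≠ {0} and then range(I - K) = ker((I - K)^*)^⊥, with dim ker(I - K) = dim ker((I - K)^*). Since det(I - K) ≠ 0, 1 is not an eigenvalue of K and ker(I - K) = {0}, so we are in the first case: for every y there is a unique x = (I - K)^(-1) y. (Explicitly, by the Woodbury identity, (I - U V^T)^(-1) = I + U (I_2 - G)^(-1) V^T.)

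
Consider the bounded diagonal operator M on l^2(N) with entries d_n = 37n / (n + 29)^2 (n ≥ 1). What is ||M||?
||M|| = 37/116 (attained at n = 29)

For M diagonal, ||M|| = sup_n |d_n|. Treat f(x) = 37x / (x + 29)^2 for real x > 0. By the quotient rule, f'(x) = 37(29 - x)/(x + 29)^3, which is positive for x < 29 and negative for x > 29. So f has a unique maximum at x = 29, and since 29 is a positive integer, the supremum over n ≥ 1 is attained at n = 29: d_29 = 37·29/(29 + 29)^2 = 37·29/3364 = 37/116. Hence ||M|| = 37/116.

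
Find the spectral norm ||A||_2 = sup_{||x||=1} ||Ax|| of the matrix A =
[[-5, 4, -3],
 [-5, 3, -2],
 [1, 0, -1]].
||A||_2 ≈ 9.3572 (= sqrt(largest eigenvalue of A^T A))

||A||_2 = sigma_max(A) = sqrt(lambda_max(A^T A)). Form the symmetric matrix M = A^T A =
[[51, -35, 24],
 [-35, 25, -18],
 [24, -18, 14]].
Its characteristic polynomial (trace, sum of principal 2x2 minors, determinant of M give the coefficients) is
  p(λ) = det(λ I - M) = λ^3 - 90λ^2 + 214λ - 16.
No integer candidate from the rational root theorem (±divisors of 16) is a root, so the roots are irrational. The cubic discriminant is Δ = 290630192 > 0, so there are three distinct real roots. p(0) = -16 and p(1) = 109 have opposite signs, so a root lies in (0, 1); Newton's method refines it to λ ≈ 0.0773. p(2) = 60 and p(3) = -157 have opposite signs, so a root lies in (2, 3); Newton's method refines it to λ ≈ 2.3647. p(87) = -4105 and p(88) = 3328 have opposite signs, so a root lies in (87, 88); Newton's method refines it to λ ≈ 87.558. Check (Vieta): the three roots sum to 90, matching tr M = 90.
So the eigenvalues of A^T A are ≈ 0.0773, 2.3647, 87.558 (all ≥ 0, as they must be for A^T A). The largest is λ_max ≈ 87.558, hence ||A||_2 = sqrt(λ_max) ≈ 9.3572.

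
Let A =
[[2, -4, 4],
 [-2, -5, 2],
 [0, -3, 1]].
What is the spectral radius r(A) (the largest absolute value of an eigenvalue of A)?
r(A) ≈ 4.4588

The eigenvalues of A are the roots of its characteristic polynomial. With M = A (coefficients from the trace, the sum of principal 2x2 minors, and det A):
  p(λ) = det(λ I - M) = λ^3 + 2λ^2 - 15λ - 18.
No integer candidate from the rational root theorem (±divisors of 18) is a root, so the roots are irrational. The cubic discriminant is Δ = 15948 > 0, so there are three distinct real roots. p(-5) = -18 and p(-4) = 10 have opposite signs, so a root lies in (-5, -4); Newton's method refines it to λ ≈ -4.4588. p(-2) = 12 and p(-1) = -2 have opposite signs, so a root lies in (-2, -1); Newton's method refines it to λ ≈ -1.1261. p(3) = -18 and p(4) = 18 have opposite signs, so a root lies in (3, 4); Newton's method refines it to λ ≈ 3.5849. Check (Vieta): the three roots sum to -2, matching tr M = -2.
Thus the eigenvalues (to 4 decimals) are -4.4588 (modulus 4.4588); -1.1261 (modulus 1.1261); 3.5849 (modulus 3.5849). The spectral radius is the largest modulus: r(A) ≈ 4.4588. (Cross-check: r(A) ≤ ||A||_2 ≈ 8.2417; equality holds whenever A is normal, though it can also hold for some non-normal A.)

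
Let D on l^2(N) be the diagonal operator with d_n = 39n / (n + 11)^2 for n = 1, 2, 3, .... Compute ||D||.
||D|| = 39/44 (attained at n = 11)

For D diagonal, ||D|| = sup_n |d_n|. Treat f(x) = 39x / (x + 11)^2 for real x > 0. By the quotient rule, f'(x) = 39(11 - x)/(x + 11)^3, which is positive for x < 11 and negative for x > 11. So f has a unique maximum at x = 11, and since 11 is a positive integer, the supremum over n ≥ 1 is attained at n = 11: d_11 = 39·11/(11 + 11)^2 = 39·11/484 = 39/44. Hence ||D|| = 39/44.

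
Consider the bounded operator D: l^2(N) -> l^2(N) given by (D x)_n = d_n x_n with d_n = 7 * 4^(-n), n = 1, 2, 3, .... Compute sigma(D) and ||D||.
sigma(D) = {7 * 4^(-n) : n ≥ 1} ∪ {0}; ||D|| = 7/4

A bounded diagonal operator on l^2 with diagonal entries d_n has spectrum equal to the closure of {d_n : n ≥ 1}: every d_n is an eigenvalue (with eigenvector e_n), so {d_n} ⊂ sigma(D); the spectrum is closed, so its closure is too; and for lambda not in the closure, (D - lambda I) has bounded inverse (the diagonal entries 1/(d_n - lambda) are bounded). For our sequence d_n = 7 * 4^(-n), n = 1, 2, 3, ...:
  - {d_n} = {7 * 4^(-n) : n ≥ 1}; the only limit point is 0
  - closure = {7 * 4^(-n) : n ≥ 1} ∪ {0}
For the norm: a diagonal operator has ||D|| = sup_n |d_n|. Here d_n = 7 * 4^(-n) is positive and decreasing, so sup_n |d_n| = d_1 = 7/4. So ||D|| = 7/4.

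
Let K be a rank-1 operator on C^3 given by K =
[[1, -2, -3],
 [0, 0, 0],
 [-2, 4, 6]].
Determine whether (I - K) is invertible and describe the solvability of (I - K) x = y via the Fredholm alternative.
(I - K) is invertible (det(I - K) = -6 ≠ 0), so for every y in C^3 the equation (I - K) x = y has a unique solution.

K has rank 1, so it is an outer product K = u v^T: every row of K is a multiple of one row vector. Reading off the entries, u = (1, 0, -2) and v = (1, -2, -3) (row i of K equals u_i·v^T). A rank-one matrix u v^T satisfies K u = u (v·u) and kills the (2)-dimensional subspace v^⊥, so its characteristic polynomial is lambda^2 (lambda - v·u) with v·u = tr K = 7. Hence the eigenvalues of I - K are 1 (multiplicity 2) and 1 - (7) = -6, so det(I - K) = -6. (Direct check: I - K =
[[0, 2, 3],
 [0, 1, 0],
 [2, -4, -5]]
has determinant -6.) The finite-dimensional Fredholm alternative says: either (I - K) is invertible, or ker(I - K) ≠ {0} and then range(I - K) = ker((I - K)^*)^⊥, with dim ker(I - K) = dim ker((I - K)^*). Since det(I - K) ≠ 0, 1 is not an eigenvalue of K and ker(I - K) = {0}, so we are in the first case: for every y there is a unique x = (I - K)^(-1) y. Explicitly, by the Sherman–Morrison formula, (I - u v^T)^(-1) = I + u v^T/(1 - v·u), i.e. (I - K)^(-1) = I + K/(-6).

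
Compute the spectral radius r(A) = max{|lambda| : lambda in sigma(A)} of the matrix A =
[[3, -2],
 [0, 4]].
r(A) = 4

The eigenvalues of A are the roots of its characteristic polynomial. With M = A (coefficients from the trace and determinant):
  p(λ) = det(λ I - M) = λ^2 - 7λ + 12.
For λ^2 - 7λ + 12 the discriminant is 1. It is a perfect square (1^2), so the roots are rational: λ = (7 ± 1)/2 = 4, 3.
Thus the eigenvalues (to 4 decimals) are 4 (modulus 4); 3 (modulus 3). The spectral radius is the largest modulus: r(A) = 4. (Cross-check: r(A) ≤ ||A||_2 ≈ 4.7581; equality holds whenever A is normal, though it can also hold for some non-normal A.)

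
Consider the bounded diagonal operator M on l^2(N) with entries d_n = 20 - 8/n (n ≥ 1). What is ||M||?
||M|| = 20

For a diagonal operator on l^2 with entries d_n, ||M|| = sup_n |d_n|. Here d_1 = 12, d_2 = 16, ..., and d_n = 20 - 8/n increases monotonically toward 20. All terms lie in [12, 20), so |d_n| = d_n and the supremum is the limit 20, which is not attained by any individual d_n. Hence ||M|| = 20.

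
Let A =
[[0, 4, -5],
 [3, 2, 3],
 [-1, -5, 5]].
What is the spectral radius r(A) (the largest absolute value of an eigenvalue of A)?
r(A) ≈ 5.2044

The eigenvalues of A are the roots of its characteristic polynomial. With M = A (coefficients from the trace, the sum of principal 2x2 minors, and det A):
  p(λ) = det(λ I - M) = λ^3 - 7λ^2 + 8λ + 7.
No integer candidate from the rational root theorem (±divisors of 7) is a root, so the roots are irrational. The cubic discriminant is Δ = 2313 > 0, so there are three distinct real roots. p(-1) = -9 and p(0) = 7 have opposite signs, so a root lies in (-1, 0); Newton's method refines it to λ ≈ -0.5688. p(2) = 3 and p(3) = -5 have opposite signs, so a root lies in (2, 3); Newton's method refines it to λ ≈ 2.3644. p(5) = -3 and p(6) = 19 have opposite signs, so a root lies in (5, 6); Newton's method refines it to λ ≈ 5.2044. Check (Vieta): the three roots sum to 7, matching tr M = 7.
Thus the eigenvalues (to 4 decimals) are -0.5688 (modulus 0.5688); 2.3644 (modulus 2.3644); 5.2044 (modulus 5.2044). The spectral radius is the largest modulus: r(A) ≈ 5.2044. (Cross-check: r(A) ≤ ||A||_2 ≈ 9.5824; equality holds whenever A is normal, though it can also hold for some non-normal A.)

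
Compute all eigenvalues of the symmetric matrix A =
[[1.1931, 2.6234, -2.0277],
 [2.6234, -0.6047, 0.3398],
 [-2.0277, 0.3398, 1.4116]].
sigma(A) ≈ {-3, 1, 4}

A is real symmetric, so its spectrum consists of real eigenvalues. Expanding the characteristic polynomial of the displayed matrix gives
  det(λ I - A) = p(λ) = λ^3 + (-2)λ^2 + (-11)λ + (12).
Solving p(λ) = 0 yields eigenvalues ≈ -3, 1, 4. (A is shown rounded to 4 decimals, so these recover the underlying integer eigenvalues to within that precision.)
Verification: the trace of A = 2 equals the sum of eigenvalues 2, and det(A) ≈ -12.0000 matches the eigenvalue product -12.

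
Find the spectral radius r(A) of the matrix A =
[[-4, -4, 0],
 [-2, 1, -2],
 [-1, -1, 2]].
r(A) = (4 + sqrt(48))/2 ≈ 5.4641

The eigenvalues of A are the roots of its characteristic polynomial. With M = A (coefficients from the trace, the sum of principal 2x2 minors, and det A):
  p(λ) = det(λ I - M) = λ^3 + λ^2 - 20λ + 24.
By the rational root theorem any rational root is an integer divisor of 24. Testing λ = 3: p(3) = 27 + 9 - 60 + 24 = 0, so λ = 3 is a root. Dividing out (λ - 3) leaves p(λ) = (λ - 3)(λ^2 + 4λ - 8). For λ^2 + 4λ - 8 the discriminant is 48. It is nonnegative but not a perfect square, so the roots are real and irrational: λ = (-4 ± sqrt(48))/2 ≈ 1.4641, -5.4641.
Thus the eigenvalues (to 4 decimals) are 1.4641 (modulus 1.4641); -5.4641 (modulus 5.4641); 3 (modulus 3). The spectral radius is the largest modulus: r(A) = (4 + sqrt(48))/2 ≈ 5.4641. (Cross-check: r(A) ≤ ||A||_2 ≈ 5.8847; equality holds whenever A is normal, though it can also hold for some non-normal A.)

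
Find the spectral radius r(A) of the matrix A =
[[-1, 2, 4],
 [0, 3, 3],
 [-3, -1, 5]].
r(A) = sqrt(22) ≈ 4.6904

The eigenvalues of A are the roots of its characteristic polynomial. With M = A (coefficients from the trace, the sum of principal 2x2 minors, and det A):
  p(λ) = det(λ I - M) = λ^3 - 7λ^2 + 22λ.
The constant term is 0, so λ = 0 is a root. Dividing out λ leaves p(λ) = λ(λ^2 - 7λ + 22). For λ^2 - 7λ + 22 the discriminant is -39. It is negative, so the roots are the complex-conjugate pair λ = 7/2 ± (sqrt(39)/2) i ≈ 3.5 ± 3.1225i. For a conjugate pair the product of the roots equals the constant term, so |λ|^2 = 22 and |λ| = sqrt(22) ≈ 4.6904.
Thus the eigenvalues (to 4 decimals) are 3.5 ± 3.1225i (modulus 4.6904); 0 (modulus 0). The spectral radius is the largest modulus: r(A) = sqrt(22) ≈ 4.6904. (Cross-check: r(A) ≤ ||A||_2 ≈ 7.7544; equality holds whenever A is normal, though it can also hold for some non-normal A.)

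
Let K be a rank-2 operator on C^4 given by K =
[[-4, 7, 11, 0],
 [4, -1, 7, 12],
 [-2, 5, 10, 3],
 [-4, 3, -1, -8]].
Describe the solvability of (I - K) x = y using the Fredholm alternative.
(I - K) is invertible (det(I - K) = -156 ≠ 0), so for every y in C^4 the equation (I - K) x = y has a unique solution.

K has rank 2 and factors as K = U V^T = u1 v1^T + u2 v2^T with u1 = (3, 3, 3, -1), v1 = (0, 1, 3, 2), u2 = (-2, 2, -1, -2), v2 = (2, -2, -1, 3) (multiplying out reproduces the displayed K). The nonzero eigenvalues of U V^T coincide with those of the 2 x 2 matrix G = V^T U = [[v1·u1, v1·u2], [v2·u1, v2·u2]] = [[10, -5], [-6, -13]], and by the Sylvester determinant identity det(I_4 - U V^T) = det(I_2 - V^T U) = det([[-9, 5], [6, 14]]) = (-9)(14) - (5)(6) = -156. (Direct check: I - K =
[[5, -7, -11, 0],
 [-4, 2, -7, -12],
 [2, -5, -9, -3],
 [4, -3, 1, 9]]
has determinant -156.) The finite-dimensional Fredholm alternative says: either (I - K) is invertible, or ker(I - K) ≠ {0} and then range(I - K) = ker((I - K)^*)^⊥, with dim ker(I - K) = dim ker((I - K)^*). Since det(I - K) ≠ 0, 1 is not an eigenvalue of K and ker(I - K) = {0}, so we are in the first case: for every y there is a unique x = (I - K)^(-1) y. (Explicitly, by the Woodbury identity, (I - U V^T)^(-1) = I + U (I_2 - G)^(-1) V^T.)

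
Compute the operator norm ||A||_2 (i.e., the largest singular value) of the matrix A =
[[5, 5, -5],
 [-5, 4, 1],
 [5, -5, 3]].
||A||_2 ≈ 9.7482 (= sqrt(largest eigenvalue of A^T A))

||A||_2 = sigma_max(A) = sqrt(lambda_max(A^T A)). Form the symmetric matrix M = A^T A =
[[75, -20, -15],
 [-20, 66, -36],
 [-15, -36, 35]].
Its characteristic polynomial (trace, sum of principal 2x2 minors, determinant of M give the coefficients) is
  p(λ) = det(λ I - M) = λ^3 - 176λ^2 + 7964λ - 25600.
No integer candidate from the rational root theorem (±divisors of 25600) is a root, so the roots are irrational. The cubic discriminant is Δ = 14115928320 > 0, so there are three distinct real roots. p(3) = -3265 and p(4) = 3504 have opposite signs, so a root lies in (3, 4); Newton's method refines it to λ ≈ 3.4762. p(77) = 657 and p(78) = -640 have opposite signs, so a root lies in (77, 78); Newton's method refines it to λ ≈ 77.4957. p(95) = -45 and p(96) = 1664 have opposite signs, so a root lies in (95, 96); Newton's method refines it to λ ≈ 95.0281. Check (Vieta): the three roots sum to 176, matching tr M = 176.
So the eigenvalues of A^T A are ≈ 3.4762, 77.4957, 95.0281 (all ≥ 0, as they must be for A^T A). The largest is λ_max ≈ 95.0281, hence ||A||_2 = sqrt(λ_max) ≈ 9.7482.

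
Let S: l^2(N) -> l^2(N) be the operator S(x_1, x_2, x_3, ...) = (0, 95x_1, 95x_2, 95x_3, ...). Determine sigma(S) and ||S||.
sigma(S) = closed disk {z in C : |z| ≤ 95}; ||S|| = 95

Note S = 95·U where U is the unit right shift (U x)_k = x_{k-1} (with x_0 := 0); so ||S|| = 95||U|| and sigma(S) = 95·sigma(U). ||S x||^2 = sum_{k≥1} |95x_k|^2 = 9025||x||^2, so ||S|| = 95 and sigma(S) ⊂ {|z| ≤ 95}. For any |lambda| < 95, the equation (S - lambda I) x = 0 forces x_1 = 0, then 95x_k = lambda x_{k+1} ⇒ x = 0, so S has no eigenvalues. But (S - lambda I) is not surjective for |lambda| < 95: solving (S - lambda I) x = e_1 would require x_n proportional to (lambda/95)^(-n), which is not in l^2. So every |lambda| < 95 lies in the residual spectrum. The boundary |lambda| = 95 is in the approximate point spectrum (the spectrum is closed). Hence sigma(S) is the closed disk of radius 95.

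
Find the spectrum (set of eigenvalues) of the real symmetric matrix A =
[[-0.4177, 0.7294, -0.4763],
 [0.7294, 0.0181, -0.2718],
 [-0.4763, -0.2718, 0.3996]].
sigma(A) ≈ {-1, 0, 1}

A is real symmetric, so its spectrum consists of real eigenvalues. Expanding the characteristic polynomial of the displayed matrix gives
  det(λ I - A) = p(λ) = λ^3 + (0)λ^2 + (-1)λ + (0).
Solving p(λ) = 0 yields eigenvalues ≈ -1, 0, 1. (A is shown rounded to 4 decimals, so these recover the underlying integer eigenvalues to within that precision.)
Verification: the trace of A = 0 equals the sum of eigenvalues 0, and det(A) ≈ -0.0000 matches the eigenvalue product 0.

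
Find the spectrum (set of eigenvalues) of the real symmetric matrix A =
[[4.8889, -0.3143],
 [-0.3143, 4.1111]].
sigma(A) ≈ {4, 5}

A is real symmetric, so its spectrum consists of real eigenvalues. Expanding the characteristic polynomial of the displayed matrix gives
  det(λ I - A) = p(λ) = λ^2 + (-9)λ + (20).
Solving p(λ) = 0 yields eigenvalues ≈ 4, 5. (A is shown rounded to 4 decimals, so these recover the underlying integer eigenvalues to within that precision.)
Verification: the trace of A = 9 equals the sum of eigenvalues 9, and det(A) ≈ 20.0000 matches the eigenvalue product 20.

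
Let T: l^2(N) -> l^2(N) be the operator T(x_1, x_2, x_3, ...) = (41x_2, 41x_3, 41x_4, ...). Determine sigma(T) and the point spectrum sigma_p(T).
sigma(T) = closed disk {z in C : |z| ≤ 41}; sigma_p(T) = open disk {z in C : |z| < 41}

Note T = 41·V where V is the unit left shift (V x)_k = x_{k+1}; so sigma(T) = 41·sigma(V) and ||T|| = 41||V||. ||T x||^2 = 1681sum_{k≥2} |x_k|^2 ≤ 1681||x||^2, with equality on {x : x_1 = 0}, so ||T|| = 41. For any lambda with |lambda| < 41, set r = lambda/41 (|r| < 1); the vector x = (1, r, r^2, ...) is in l^2 and satisfies T x = 41(r, r^2, ...) = lambda x, so lambda is an eigenvalue. On the boundary |lambda| = 41 the geometric series diverges, so no l^2 eigenvector exists, but these lambda lie in the approximate point spectrum. Hence sigma(T) is the closed disk of radius 41 and sigma_p(T) is the open disk.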